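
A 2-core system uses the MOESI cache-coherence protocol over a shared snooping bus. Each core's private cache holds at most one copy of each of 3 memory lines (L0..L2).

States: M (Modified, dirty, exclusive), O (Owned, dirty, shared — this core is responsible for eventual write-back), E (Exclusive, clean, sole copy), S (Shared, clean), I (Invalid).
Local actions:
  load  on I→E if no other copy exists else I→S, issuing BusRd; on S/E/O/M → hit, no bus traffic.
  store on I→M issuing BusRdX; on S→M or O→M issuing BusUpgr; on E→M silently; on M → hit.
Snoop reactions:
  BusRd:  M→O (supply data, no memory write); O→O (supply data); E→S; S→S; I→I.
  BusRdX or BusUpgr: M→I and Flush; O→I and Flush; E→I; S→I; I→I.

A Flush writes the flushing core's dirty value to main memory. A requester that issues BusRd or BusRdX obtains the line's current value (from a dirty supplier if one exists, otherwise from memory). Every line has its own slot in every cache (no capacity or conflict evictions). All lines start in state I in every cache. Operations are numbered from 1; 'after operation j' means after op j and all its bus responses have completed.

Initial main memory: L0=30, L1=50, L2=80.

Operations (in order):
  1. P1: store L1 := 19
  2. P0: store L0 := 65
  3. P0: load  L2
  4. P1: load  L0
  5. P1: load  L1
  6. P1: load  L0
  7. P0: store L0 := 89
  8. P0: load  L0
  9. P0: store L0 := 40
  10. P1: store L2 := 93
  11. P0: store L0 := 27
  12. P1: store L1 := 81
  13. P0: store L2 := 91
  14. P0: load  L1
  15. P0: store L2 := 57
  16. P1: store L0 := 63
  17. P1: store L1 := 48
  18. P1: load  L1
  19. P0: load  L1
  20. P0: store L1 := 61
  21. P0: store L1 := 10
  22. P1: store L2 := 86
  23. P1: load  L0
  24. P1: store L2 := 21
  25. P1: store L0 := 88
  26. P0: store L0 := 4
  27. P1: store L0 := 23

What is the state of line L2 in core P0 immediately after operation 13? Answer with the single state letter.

state = M

[1] P1: store L1 := 19 | P0:I, P1:M(19) | bus: BusRdX
[2] P0: store L0 := 65 | P0:M(65), P1:I | bus: BusRdX
[3] P0: load  L2 | P0:E(80), P1:I | bus: BusRd
[4] P1: load  L0 | P0:O(65), P1:S(65) | bus: BusRd
[5] P1: load  L1 | P0:I, P1:M(19) | bus: none
[6] P1: load  L0 | P0:O(65), P1:S(65) | bus: none
[7] P0: store L0 := 89 | P0:M(89), P1:I | bus: BusUpgr
[8] P0: load  L0 | P0:M(89), P1:I | bus: none
[9] P0: store L0 := 40 | P0:M(40), P1:I | bus: none
[10] P1: store L2 := 93 | P0:I, P1:M(93) | bus: BusRdX
[11] P0: store L0 := 27 | P0:M(27), P1:I | bus: none
[12] P1: store L1 := 81 | P0:I, P1:M(81) | bus: none
[13] P0: store L2 := 91 | P0:M(91), P1:I | bus: BusRdX,Flush
[14] P0: load  L1 | P0:S(81), P1:O(81) | bus: BusRd
[15] P0: store L2 := 57 | P0:M(57), P1:I | bus: none
[16] P1: store L0 := 63 | P0:I, P1:M(63) | bus: BusRdX,Flush
[17] P1: store L1 := 48 | P0:I, P1:M(48) | bus: BusUpgr
[18] P1: load  L1 | P0:I, P1:M(48) | bus: none
[19] P0: load  L1 | P0:S(48), P1:O(48) | bus: BusRd
[20] P0: store L1 := 61 | P0:M(61), P1:I | bus: BusUpgr,Flush
[21] P0: store L1 := 10 | P0:M(10), P1:I | bus: none
[22] P1: store L2 := 86 | P0:I, P1:M(86) | bus: BusRdX,Flush
[23] P1: load  L0 | P0:I, P1:M(63) | bus: none
[24] P1: store L2 := 21 | P0:I, P1:M(21) | bus: none
[25] P1: store L0 := 88 | P0:I, P1:M(88) | bus: none
[26] P0: store L0 := 4 | P0:M(4), P1:I | bus: BusRdX,Flush
[27] P1: store L0 := 23 | P0:I, P1:M(23) | bus: BusRdX,Flush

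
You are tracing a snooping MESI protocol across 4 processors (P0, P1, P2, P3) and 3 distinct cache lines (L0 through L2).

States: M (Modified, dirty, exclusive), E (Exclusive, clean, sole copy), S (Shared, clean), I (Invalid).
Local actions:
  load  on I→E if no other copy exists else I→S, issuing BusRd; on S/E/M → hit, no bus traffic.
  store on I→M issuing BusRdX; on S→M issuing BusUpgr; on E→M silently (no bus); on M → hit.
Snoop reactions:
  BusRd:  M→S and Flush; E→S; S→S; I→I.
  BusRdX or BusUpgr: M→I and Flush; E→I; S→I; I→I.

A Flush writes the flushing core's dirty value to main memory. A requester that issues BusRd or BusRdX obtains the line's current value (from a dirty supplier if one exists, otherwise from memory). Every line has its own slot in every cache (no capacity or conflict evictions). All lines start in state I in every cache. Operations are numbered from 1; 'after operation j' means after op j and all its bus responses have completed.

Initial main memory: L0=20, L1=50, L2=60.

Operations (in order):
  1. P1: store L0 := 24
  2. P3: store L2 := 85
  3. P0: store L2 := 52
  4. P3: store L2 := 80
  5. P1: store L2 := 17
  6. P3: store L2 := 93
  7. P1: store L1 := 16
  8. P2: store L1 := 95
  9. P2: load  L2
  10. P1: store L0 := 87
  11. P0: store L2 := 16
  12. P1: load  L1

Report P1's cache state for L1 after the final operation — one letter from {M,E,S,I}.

step 1: P1: store L0 := 24  ⟶  IMII  (L0)  txn=BusRdX  M[L0]=20
step 2: P3: store L2 := 85  ⟶  IIIM  (L2)  txn=BusRdX  M[L2]=60
step 3: P0: store L2 := 52  ⟶  MIII  (L2)  txn=BusRdX+Flush  M[L2]=85
step 4: P3: store L2 := 80  ⟶  IIIM  (L2)  txn=BusRdX+Flush  M[L2]=52
step 5: P1: store L2 := 17  ⟶  IMII  (L2)  txn=BusRdX+Flush  M[L2]=80
step 6: P3: store L2 := 93  ⟶  IIIM  (L2)  txn=BusRdX+Flush  M[L2]=17
step 7: P1: store L1 := 16  ⟶  IMII  (L1)  txn=BusRdX  M[L1]=50
step 8: P2: store L1 := 95  ⟶  IIMI  (L1)  txn=BusRdX+Flush  M[L1]=16
step 9: P2: load  L2  ⟶  IISS  (L2)  txn=BusRd+Flush  M[L2]=93
step 10: P1: store L0 := 87  ⟶  IMII  (L0)  txn=∅  M[L0]=20
step 11: P0: store L2 := 16  ⟶  MIII  (L2)  txn=BusRdX  M[L2]=93
step 12: P1: load  L1  ⟶  ISSI  (L1)  txn=BusRd+Flush  M[L1]=95

state = S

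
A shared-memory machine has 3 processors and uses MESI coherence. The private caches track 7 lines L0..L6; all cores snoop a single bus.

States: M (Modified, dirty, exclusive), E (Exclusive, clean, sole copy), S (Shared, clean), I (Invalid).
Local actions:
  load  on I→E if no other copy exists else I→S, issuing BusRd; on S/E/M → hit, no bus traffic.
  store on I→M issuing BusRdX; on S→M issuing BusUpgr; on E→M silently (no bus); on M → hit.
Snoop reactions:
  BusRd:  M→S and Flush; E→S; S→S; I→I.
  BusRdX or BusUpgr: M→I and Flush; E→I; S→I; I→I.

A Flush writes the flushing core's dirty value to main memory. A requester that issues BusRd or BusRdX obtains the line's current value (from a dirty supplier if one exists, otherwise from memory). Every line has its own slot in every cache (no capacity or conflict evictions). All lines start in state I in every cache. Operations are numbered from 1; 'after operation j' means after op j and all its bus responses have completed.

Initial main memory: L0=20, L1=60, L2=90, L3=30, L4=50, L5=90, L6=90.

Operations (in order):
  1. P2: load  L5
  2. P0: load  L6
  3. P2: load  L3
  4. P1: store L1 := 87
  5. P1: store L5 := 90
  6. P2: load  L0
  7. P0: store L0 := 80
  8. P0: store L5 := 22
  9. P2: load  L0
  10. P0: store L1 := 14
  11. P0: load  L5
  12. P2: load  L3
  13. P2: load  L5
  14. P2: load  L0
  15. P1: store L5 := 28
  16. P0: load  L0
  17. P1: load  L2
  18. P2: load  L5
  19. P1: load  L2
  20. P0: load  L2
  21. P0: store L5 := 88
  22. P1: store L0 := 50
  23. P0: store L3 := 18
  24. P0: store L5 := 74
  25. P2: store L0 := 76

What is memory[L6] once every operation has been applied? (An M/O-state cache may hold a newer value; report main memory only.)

memory[L6] = 90

[1] P2: load  L5 | P0:I, P1:I, P2:E(90) | bus: BusRd
[2] P0: load  L6 | P0:E(90), P1:I, P2:I | bus: BusRd
[3] P2: load  L3 | P0:I, P1:I, P2:E(30) | bus: BusRd
[4] P1: store L1 := 87 | P0:I, P1:M(87), P2:I | bus: BusRdX
[5] P1: store L5 := 90 | P0:I, P1:M(90), P2:I | bus: BusRdX
[6] P2: load  L0 | P0:I, P1:I, P2:E(20) | bus: BusRd
[7] P0: store L0 := 80 | P0:M(80), P1:I, P2:I | bus: BusRdX
[8] P0: store L5 := 22 | P0:M(22), P1:I, P2:I | bus: BusRdX,Flush
[9] P2: load  L0 | P0:S(80), P1:I, P2:S(80) | bus: BusRd,Flush
[10] P0: store L1 := 14 | P0:M(14), P1:I, P2:I | bus: BusRdX,Flush
[11] P0: load  L5 | P0:M(22), P1:I, P2:I | bus: none
[12] P2: load  L3 | P0:I, P1:I, P2:E(30) | bus: none
[13] P2: load  L5 | P0:S(22), P1:I, P2:S(22) | bus: BusRd,Flush
[14] P2: load  L0 | P0:S(80), P1:I, P2:S(80) | bus: none
[15] P1: store L5 := 28 | P0:I, P1:M(28), P2:I | bus: BusRdX
[16] P0: load  L0 | P0:S(80), P1:I, P2:S(80) | bus: none
[17] P1: load  L2 | P0:I, P1:E(90), P2:I | bus: BusRd
[18] P2: load  L5 | P0:I, P1:S(28), P2:S(28) | bus: BusRd,Flush
[19] P1: load  L2 | P0:I, P1:E(90), P2:I | bus: none
[20] P0: load  L2 | P0:S(90), P1:S(90), P2:I | bus: BusRd
[21] P0: store L5 := 88 | P0:M(88), P1:I, P2:I | bus: BusRdX
[22] P1: store L0 := 50 | P0:I, P1:M(50), P2:I | bus: BusRdX
[23] P0: store L3 := 18 | P0:M(18), P1:I, P2:I | bus: BusRdX
[24] P0: store L5 := 74 | P0:M(74), P1:I, P2:I | bus: none
[25] P2: store L0 := 76 | P0:I, P1:I, P2:M(76) | bus: BusRdX,Flush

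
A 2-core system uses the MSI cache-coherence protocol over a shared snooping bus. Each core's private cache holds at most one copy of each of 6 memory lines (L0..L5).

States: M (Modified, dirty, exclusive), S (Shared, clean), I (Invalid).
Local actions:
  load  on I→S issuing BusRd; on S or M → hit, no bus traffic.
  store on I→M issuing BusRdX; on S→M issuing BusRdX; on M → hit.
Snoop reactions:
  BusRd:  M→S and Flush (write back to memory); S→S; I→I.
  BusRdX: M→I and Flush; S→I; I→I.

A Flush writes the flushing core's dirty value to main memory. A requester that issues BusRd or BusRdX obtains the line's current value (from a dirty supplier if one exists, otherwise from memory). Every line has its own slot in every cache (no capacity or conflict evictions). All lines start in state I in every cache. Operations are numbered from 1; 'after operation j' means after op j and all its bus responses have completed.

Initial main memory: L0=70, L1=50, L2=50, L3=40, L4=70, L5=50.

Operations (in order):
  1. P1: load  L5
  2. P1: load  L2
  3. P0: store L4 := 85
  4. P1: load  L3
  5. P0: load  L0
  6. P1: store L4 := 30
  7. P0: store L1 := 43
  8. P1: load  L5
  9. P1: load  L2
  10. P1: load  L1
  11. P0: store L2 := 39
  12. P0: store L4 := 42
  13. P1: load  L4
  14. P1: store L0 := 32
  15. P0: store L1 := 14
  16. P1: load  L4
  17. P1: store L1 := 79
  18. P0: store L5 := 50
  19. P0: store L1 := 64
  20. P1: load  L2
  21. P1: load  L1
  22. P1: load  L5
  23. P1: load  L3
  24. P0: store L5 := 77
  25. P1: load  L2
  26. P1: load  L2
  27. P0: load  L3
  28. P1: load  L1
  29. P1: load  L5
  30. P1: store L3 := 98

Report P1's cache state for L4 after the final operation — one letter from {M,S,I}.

state = S

[1] P1: load  L5 | P0:I, P1:S(50) | bus: BusRd
[2] P1: load  L2 | P0:I, P1:S(50) | bus: BusRd
[3] P0: store L4 := 85 | P0:M(85), P1:I | bus: BusRdX
[4] P1: load  L3 | P0:I, P1:S(40) | bus: BusRd
[5] P0: load  L0 | P0:S(70), P1:I | bus: BusRd
[6] P1: store L4 := 30 | P0:I, P1:M(30) | bus: BusRdX,Flush
[7] P0: store L1 := 43 | P0:M(43), P1:I | bus: BusRdX
[8] P1: load  L5 | P0:I, P1:S(50) | bus: none
[9] P1: load  L2 | P0:I, P1:S(50) | bus: none
[10] P1: load  L1 | P0:S(43), P1:S(43) | bus: BusRd,Flush
[11] P0: store L2 := 39 | P0:M(39), P1:I | bus: BusRdX
[12] P0: store L4 := 42 | P0:M(42), P1:I | bus: BusRdX,Flush
[13] P1: load  L4 | P0:S(42), P1:S(42) | bus: BusRd,Flush
[14] P1: store L0 := 32 | P0:I, P1:M(32) | bus: BusRdX
[15] P0: store L1 := 14 | P0:M(14), P1:I | bus: BusRdX
[16] P1: load  L4 | P0:S(42), P1:S(42) | bus: none
[17] P1: store L1 := 79 | P0:I, P1:M(79) | bus: BusRdX,Flush
[18] P0: store L5 := 50 | P0:M(50), P1:I | bus: BusRdX
[19] P0: store L1 := 64 | P0:M(64), P1:I | bus: BusRdX,Flush
[20] P1: load  L2 | P0:S(39), P1:S(39) | bus: BusRd,Flush
[21] P1: load  L1 | P0:S(64), P1:S(64) | bus: BusRd,Flush
[22] P1: load  L5 | P0:S(50), P1:S(50) | bus: BusRd,Flush
[23] P1: load  L3 | P0:I, P1:S(40) | bus: none
[24] P0: store L5 := 77 | P0:M(77), P1:I | bus: BusRdX
[25] P1: load  L2 | P0:S(39), P1:S(39) | bus: none
[26] P1: load  L2 | P0:S(39), P1:S(39) | bus: none
[27] P0: load  L3 | P0:S(40), P1:S(40) | bus: BusRd
[28] P1: load  L1 | P0:S(64), P1:S(64) | bus: none
[29] P1: load  L5 | P0:S(77), P1:S(77) | bus: BusRd,Flush
[30] P1: store L3 := 98 | P0:I, P1:M(98) | bus: BusRdX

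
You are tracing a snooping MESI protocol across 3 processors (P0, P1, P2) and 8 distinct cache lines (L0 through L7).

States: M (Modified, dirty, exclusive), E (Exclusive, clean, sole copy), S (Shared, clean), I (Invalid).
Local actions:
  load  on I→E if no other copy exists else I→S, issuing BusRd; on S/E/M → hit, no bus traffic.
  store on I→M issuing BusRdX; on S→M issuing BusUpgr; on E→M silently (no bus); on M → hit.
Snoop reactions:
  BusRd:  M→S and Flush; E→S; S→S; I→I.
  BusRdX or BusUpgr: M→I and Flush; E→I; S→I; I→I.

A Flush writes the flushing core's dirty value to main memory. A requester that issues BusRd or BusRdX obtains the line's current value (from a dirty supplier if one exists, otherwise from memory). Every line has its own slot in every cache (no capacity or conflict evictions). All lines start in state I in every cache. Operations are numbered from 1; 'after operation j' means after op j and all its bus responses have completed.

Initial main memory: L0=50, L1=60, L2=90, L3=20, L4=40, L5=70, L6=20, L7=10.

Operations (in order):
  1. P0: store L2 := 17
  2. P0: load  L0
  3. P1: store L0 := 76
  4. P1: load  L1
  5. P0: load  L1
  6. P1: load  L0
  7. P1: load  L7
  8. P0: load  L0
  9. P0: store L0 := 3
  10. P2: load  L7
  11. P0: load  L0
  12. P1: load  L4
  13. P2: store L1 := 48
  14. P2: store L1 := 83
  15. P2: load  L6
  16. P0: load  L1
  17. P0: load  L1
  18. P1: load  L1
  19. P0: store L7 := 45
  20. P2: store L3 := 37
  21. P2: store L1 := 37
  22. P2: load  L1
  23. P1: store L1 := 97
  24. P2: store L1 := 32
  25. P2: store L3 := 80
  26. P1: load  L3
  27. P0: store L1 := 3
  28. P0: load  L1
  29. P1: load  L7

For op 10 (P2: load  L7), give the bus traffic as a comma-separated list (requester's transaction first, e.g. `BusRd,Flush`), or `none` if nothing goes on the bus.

bus = BusRd

1. P0: store L2 := 17  bus=[BusRdX]  L2: P0=M P1=I P2=I  mem[L2]=90
2. P0: load  L0  bus=[BusRd]  L0: P0=E P1=I P2=I  mem[L0]=50
3. P1: store L0 := 76  bus=[BusRdX]  L0: P0=I P1=M P2=I  mem[L0]=50
4. P1: load  L1  bus=[BusRd]  L1: P0=I P1=E P2=I  mem[L1]=60
5. P0: load  L1  bus=[BusRd]  L1: P0=S P1=S P2=I  mem[L1]=60
6. P1: load  L0  bus=[-]  L0: P0=I P1=M P2=I  mem[L0]=50
7. P1: load  L7  bus=[BusRd]  L7: P0=I P1=E P2=I  mem[L7]=10
8. P0: load  L0  bus=[BusRd,Flush]  L0: P0=S P1=S P2=I  mem[L0]=76
9. P0: store L0 := 3  bus=[BusUpgr]  L0: P0=M P1=I P2=I  mem[L0]=76
10. P2: load  L7  bus=[BusRd]  L7: P0=I P1=S P2=S  mem[L7]=10
11. P0: load  L0  bus=[-]  L0: P0=M P1=I P2=I  mem[L0]=76
12. P1: load  L4  bus=[BusRd]  L4: P0=I P1=E P2=I  mem[L4]=40
13. P2: store L1 := 48  bus=[BusRdX]  L1: P0=I P1=I P2=M  mem[L1]=60
14. P2: store L1 := 83  bus=[-]  L1: P0=I P1=I P2=M  mem[L1]=60
15. P2: load  L6  bus=[BusRd]  L6: P0=I P1=I P2=E  mem[L6]=20
16. P0: load  L1  bus=[BusRd,Flush]  L1: P0=S P1=I P2=S  mem[L1]=83
17. P0: load  L1  bus=[-]  L1: P0=S P1=I P2=S  mem[L1]=83
18. P1: load  L1  bus=[BusRd]  L1: P0=S P1=S P2=S  mem[L1]=83
19. P0: store L7 := 45  bus=[BusRdX]  L7: P0=M P1=I P2=I  mem[L7]=10
20. P2: store L3 := 37  bus=[BusRdX]  L3: P0=I P1=I P2=M  mem[L3]=20
21. P2: store L1 := 37  bus=[BusUpgr]  L1: P0=I P1=I P2=M  mem[L1]=83
22. P2: load  L1  bus=[-]  L1: P0=I P1=I P2=M  mem[L1]=83
23. P1: store L1 := 97  bus=[BusRdX,Flush]  L1: P0=I P1=M P2=I  mem[L1]=37
24. P2: store L1 := 32  bus=[BusRdX,Flush]  L1: P0=I P1=I P2=M  mem[L1]=97
25. P2: store L3 := 80  bus=[-]  L3: P0=I P1=I P2=M  mem[L3]=20
26. P1: load  L3  bus=[BusRd,Flush]  L3: P0=I P1=S P2=S  mem[L3]=80
27. P0: store L1 := 3  bus=[BusRdX,Flush]  L1: P0=M P1=I P2=I  mem[L1]=32
28. P0: load  L1  bus=[-]  L1: P0=M P1=I P2=I  mem[L1]=32
29. P1: load  L7  bus=[BusRd,Flush]  L7: P0=S P1=S P2=I  mem[L7]=45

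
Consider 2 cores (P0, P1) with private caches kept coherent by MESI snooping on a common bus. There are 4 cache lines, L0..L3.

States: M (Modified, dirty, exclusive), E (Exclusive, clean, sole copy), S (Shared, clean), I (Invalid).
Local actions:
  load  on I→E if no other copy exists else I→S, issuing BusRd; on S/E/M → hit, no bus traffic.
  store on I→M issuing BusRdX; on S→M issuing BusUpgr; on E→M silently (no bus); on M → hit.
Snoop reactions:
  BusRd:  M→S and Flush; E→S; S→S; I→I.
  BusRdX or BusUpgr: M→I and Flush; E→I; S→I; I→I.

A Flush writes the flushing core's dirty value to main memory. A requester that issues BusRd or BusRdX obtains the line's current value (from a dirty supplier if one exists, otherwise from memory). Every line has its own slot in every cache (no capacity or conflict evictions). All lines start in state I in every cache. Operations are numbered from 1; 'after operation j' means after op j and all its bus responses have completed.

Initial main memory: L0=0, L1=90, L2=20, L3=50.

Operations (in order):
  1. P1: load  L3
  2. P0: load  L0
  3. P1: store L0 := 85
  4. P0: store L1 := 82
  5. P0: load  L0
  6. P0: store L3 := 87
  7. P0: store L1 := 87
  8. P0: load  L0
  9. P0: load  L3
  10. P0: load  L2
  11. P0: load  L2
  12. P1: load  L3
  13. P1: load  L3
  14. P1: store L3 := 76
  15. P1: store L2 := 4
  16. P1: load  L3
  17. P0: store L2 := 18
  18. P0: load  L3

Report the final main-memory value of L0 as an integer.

memory[L0] = 85

[1] P1: load  L3 | P0:I, P1:E(50) | bus: BusRd
[2] P0: load  L0 | P0:E(0), P1:I | bus: BusRd
[3] P1: store L0 := 85 | P0:I, P1:M(85) | bus: BusRdX
[4] P0: store L1 := 82 | P0:M(82), P1:I | bus: BusRdX
[5] P0: load  L0 | P0:S(85), P1:S(85) | bus: BusRd,Flush
[6] P0: store L3 := 87 | P0:M(87), P1:I | bus: BusRdX
[7] P0: store L1 := 87 | P0:M(87), P1:I | bus: none
[8] P0: load  L0 | P0:S(85), P1:S(85) | bus: none
[9] P0: load  L3 | P0:M(87), P1:I | bus: none
[10] P0: load  L2 | P0:E(20), P1:I | bus: BusRd
[11] P0: load  L2 | P0:E(20), P1:I | bus: none
[12] P1: load  L3 | P0:S(87), P1:S(87) | bus: BusRd,Flush
[13] P1: load  L3 | P0:S(87), P1:S(87) | bus: none
[14] P1: store L3 := 76 | P0:I, P1:M(76) | bus: BusUpgr
[15] P1: store L2 := 4 | P0:I, P1:M(4) | bus: BusRdX
[16] P1: load  L3 | P0:I, P1:M(76) | bus: none
[17] P0: store L2 := 18 | P0:M(18), P1:I | bus: BusRdX,Flush
[18] P0: load  L3 | P0:S(76), P1:S(76) | bus: BusRd,Flush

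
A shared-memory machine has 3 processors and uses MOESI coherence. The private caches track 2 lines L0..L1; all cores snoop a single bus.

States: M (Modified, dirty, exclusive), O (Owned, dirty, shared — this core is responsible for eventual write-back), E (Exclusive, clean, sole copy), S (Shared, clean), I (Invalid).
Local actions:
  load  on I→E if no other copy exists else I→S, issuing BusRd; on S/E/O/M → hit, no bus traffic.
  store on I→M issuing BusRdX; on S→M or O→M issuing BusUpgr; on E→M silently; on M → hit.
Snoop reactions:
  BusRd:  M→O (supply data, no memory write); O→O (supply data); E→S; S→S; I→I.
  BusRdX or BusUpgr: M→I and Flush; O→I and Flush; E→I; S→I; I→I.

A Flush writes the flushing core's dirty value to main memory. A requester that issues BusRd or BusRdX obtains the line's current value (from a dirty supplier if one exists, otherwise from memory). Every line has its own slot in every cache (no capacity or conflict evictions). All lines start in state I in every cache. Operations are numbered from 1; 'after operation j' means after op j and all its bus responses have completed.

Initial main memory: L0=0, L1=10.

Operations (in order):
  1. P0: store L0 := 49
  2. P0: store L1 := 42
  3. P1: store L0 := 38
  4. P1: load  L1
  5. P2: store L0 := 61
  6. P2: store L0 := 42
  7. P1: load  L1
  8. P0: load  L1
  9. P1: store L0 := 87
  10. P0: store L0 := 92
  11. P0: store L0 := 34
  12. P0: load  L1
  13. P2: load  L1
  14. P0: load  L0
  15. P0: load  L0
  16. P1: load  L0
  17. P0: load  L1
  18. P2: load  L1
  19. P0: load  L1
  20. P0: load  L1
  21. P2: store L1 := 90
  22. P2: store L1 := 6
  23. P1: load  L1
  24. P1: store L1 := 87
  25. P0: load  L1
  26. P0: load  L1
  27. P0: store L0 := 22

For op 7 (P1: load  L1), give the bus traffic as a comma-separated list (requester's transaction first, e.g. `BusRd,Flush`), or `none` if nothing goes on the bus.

bus = none

step 1: P0: store L0 := 49  ⟶  MII  (L0)  txn=BusRdX  M[L0]=0
step 2: P0: store L1 := 42  ⟶  MII  (L1)  txn=BusRdX  M[L1]=10
step 3: P1: store L0 := 38  ⟶  IMI  (L0)  txn=BusRdX+Flush  M[L0]=49
step 4: P1: load  L1  ⟶  OSI  (L1)  txn=BusRd  M[L1]=10
step 5: P2: store L0 := 61  ⟶  IIM  (L0)  txn=BusRdX+Flush  M[L0]=38
step 6: P2: store L0 := 42  ⟶  IIM  (L0)  txn=∅  M[L0]=38
step 7: P1: load  L1  ⟶  OSI  (L1)  txn=∅  M[L1]=10
step 8: P0: load  L1  ⟶  OSI  (L1)  txn=∅  M[L1]=10
step 9: P1: store L0 := 87  ⟶  IMI  (L0)  txn=BusRdX+Flush  M[L0]=42
step 10: P0: store L0 := 92  ⟶  MII  (L0)  txn=BusRdX+Flush  M[L0]=87
step 11: P0: store L0 := 34  ⟶  MII  (L0)  txn=∅  M[L0]=87
step 12: P0: load  L1  ⟶  OSI  (L1)  txn=∅  M[L1]=10
step 13: P2: load  L1  ⟶  OSS  (L1)  txn=BusRd  M[L1]=10
step 14: P0: load  L0  ⟶  MII  (L0)  txn=∅  M[L0]=87
step 15: P0: load  L0  ⟶  MII  (L0)  txn=∅  M[L0]=87
step 16: P1: load  L0  ⟶  OSI  (L0)  txn=BusRd  M[L0]=87
step 17: P0: load  L1  ⟶  OSS  (L1)  txn=∅  M[L1]=10
step 18: P2: load  L1  ⟶  OSS  (L1)  txn=∅  M[L1]=10
step 19: P0: load  L1  ⟶  OSS  (L1)  txn=∅  M[L1]=10
step 20: P0: load  L1  ⟶  OSS  (L1)  txn=∅  M[L1]=10
step 21: P2: store L1 := 90  ⟶  IIM  (L1)  txn=BusUpgr+Flush  M[L1]=42
step 22: P2: store L1 := 6  ⟶  IIM  (L1)  txn=∅  M[L1]=42
step 23: P1: load  L1  ⟶  ISO  (L1)  txn=BusRd  M[L1]=42
step 24: P1: store L1 := 87  ⟶  IMI  (L1)  txn=BusUpgr+Flush  M[L1]=6
step 25: P0: load  L1  ⟶  SOI  (L1)  txn=BusRd  M[L1]=6
step 26: P0: load  L1  ⟶  SOI  (L1)  txn=∅  M[L1]=6
step 27: P0: store L0 := 22  ⟶  MII  (L0)  txn=BusUpgr  M[L0]=87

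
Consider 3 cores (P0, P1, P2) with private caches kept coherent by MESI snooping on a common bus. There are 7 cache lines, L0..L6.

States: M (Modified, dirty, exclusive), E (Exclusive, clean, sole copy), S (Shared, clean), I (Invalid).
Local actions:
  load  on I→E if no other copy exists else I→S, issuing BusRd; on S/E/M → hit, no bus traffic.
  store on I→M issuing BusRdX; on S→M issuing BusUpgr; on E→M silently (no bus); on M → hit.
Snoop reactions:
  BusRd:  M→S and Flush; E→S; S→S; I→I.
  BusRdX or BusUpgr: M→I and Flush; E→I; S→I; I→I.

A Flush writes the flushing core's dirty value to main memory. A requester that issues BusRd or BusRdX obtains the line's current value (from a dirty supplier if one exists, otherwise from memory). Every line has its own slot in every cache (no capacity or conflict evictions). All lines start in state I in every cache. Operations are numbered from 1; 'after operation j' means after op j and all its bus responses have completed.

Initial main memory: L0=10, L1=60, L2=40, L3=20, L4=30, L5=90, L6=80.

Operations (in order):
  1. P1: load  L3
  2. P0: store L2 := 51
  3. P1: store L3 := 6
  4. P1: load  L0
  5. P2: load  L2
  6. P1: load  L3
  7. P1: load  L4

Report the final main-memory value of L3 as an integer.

memory[L3] = 20

[1] P1: load  L3 | P0:I, P1:E(20), P2:I | bus: BusRd
[2] P0: store L2 := 51 | P0:M(51), P1:I, P2:I | bus: BusRdX
[3] P1: store L3 := 6 | P0:I, P1:M(6), P2:I | bus: none
[4] P1: load  L0 | P0:I, P1:E(10), P2:I | bus: BusRd
[5] P2: load  L2 | P0:S(51), P1:I, P2:S(51) | bus: BusRd,Flush
[6] P1: load  L3 | P0:I, P1:M(6), P2:I | bus: none
[7] P1: load  L4 | P0:I, P1:E(30), P2:I | bus: BusRd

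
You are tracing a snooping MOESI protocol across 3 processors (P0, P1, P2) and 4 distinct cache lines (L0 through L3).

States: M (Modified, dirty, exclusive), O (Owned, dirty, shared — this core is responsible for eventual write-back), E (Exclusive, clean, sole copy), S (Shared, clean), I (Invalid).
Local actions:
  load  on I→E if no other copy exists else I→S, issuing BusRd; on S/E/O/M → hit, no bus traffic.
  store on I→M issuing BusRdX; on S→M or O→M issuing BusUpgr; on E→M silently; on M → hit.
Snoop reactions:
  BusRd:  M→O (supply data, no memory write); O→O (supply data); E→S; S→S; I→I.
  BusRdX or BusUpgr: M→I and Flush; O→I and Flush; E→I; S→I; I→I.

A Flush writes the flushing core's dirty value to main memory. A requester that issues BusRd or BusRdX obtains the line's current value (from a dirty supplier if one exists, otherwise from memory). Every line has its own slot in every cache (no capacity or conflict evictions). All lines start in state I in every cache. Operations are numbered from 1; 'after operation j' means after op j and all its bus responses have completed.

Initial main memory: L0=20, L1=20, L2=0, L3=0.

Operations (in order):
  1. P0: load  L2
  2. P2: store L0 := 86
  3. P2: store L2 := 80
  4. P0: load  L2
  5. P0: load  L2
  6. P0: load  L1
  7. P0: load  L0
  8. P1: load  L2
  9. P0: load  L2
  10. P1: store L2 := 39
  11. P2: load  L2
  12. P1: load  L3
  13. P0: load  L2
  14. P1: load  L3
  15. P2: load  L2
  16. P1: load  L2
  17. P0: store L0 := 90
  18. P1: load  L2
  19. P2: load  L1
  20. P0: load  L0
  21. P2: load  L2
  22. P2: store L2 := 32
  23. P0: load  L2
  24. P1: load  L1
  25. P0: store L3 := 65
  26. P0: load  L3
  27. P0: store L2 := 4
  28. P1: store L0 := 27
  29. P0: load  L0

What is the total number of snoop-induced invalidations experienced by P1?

invalidations = 2

step 1: P0: load  L2  ⟶  EII  (L2)  txn=BusRd  M[L2]=0
step 2: P2: store L0 := 86  ⟶  IIM  (L0)  txn=BusRdX  M[L0]=20
step 3: P2: store L2 := 80  ⟶  IIM  (L2)  txn=BusRdX  M[L2]=0
step 4: P0: load  L2  ⟶  SIO  (L2)  txn=BusRd  M[L2]=0
step 5: P0: load  L2  ⟶  SIO  (L2)  txn=∅  M[L2]=0
step 6: P0: load  L1  ⟶  EII  (L1)  txn=BusRd  M[L1]=20
step 7: P0: load  L0  ⟶  SIO  (L0)  txn=BusRd  M[L0]=20
step 8: P1: load  L2  ⟶  SSO  (L2)  txn=BusRd  M[L2]=0
step 9: P0: load  L2  ⟶  SSO  (L2)  txn=∅  M[L2]=0
step 10: P1: store L2 := 39  ⟶  IMI  (L2)  txn=BusUpgr+Flush  M[L2]=80
step 11: P2: load  L2  ⟶  IOS  (L2)  txn=BusRd  M[L2]=80
step 12: P1: load  L3  ⟶  IEI  (L3)  txn=BusRd  M[L3]=0
step 13: P0: load  L2  ⟶  SOS  (L2)  txn=BusRd  M[L2]=80
step 14: P1: load  L3  ⟶  IEI  (L3)  txn=∅  M[L3]=0
step 15: P2: load  L2  ⟶  SOS  (L2)  txn=∅  M[L2]=80
step 16: P1: load  L2  ⟶  SOS  (L2)  txn=∅  M[L2]=80
step 17: P0: store L0 := 90  ⟶  MII  (L0)  txn=BusUpgr+Flush  M[L0]=86
step 18: P1: load  L2  ⟶  SOS  (L2)  txn=∅  M[L2]=80
step 19: P2: load  L1  ⟶  SIS  (L1)  txn=BusRd  M[L1]=20
step 20: P0: load  L0  ⟶  MII  (L0)  txn=∅  M[L0]=86
step 21: P2: load  L2  ⟶  SOS  (L2)  txn=∅  M[L2]=80
step 22: P2: store L2 := 32  ⟶  IIM  (L2)  txn=BusUpgr+Flush  M[L2]=39
step 23: P0: load  L2  ⟶  SIO  (L2)  txn=BusRd  M[L2]=39
step 24: P1: load  L1  ⟶  SSS  (L1)  txn=BusRd  M[L1]=20
step 25: P0: store L3 := 65  ⟶  MII  (L3)  txn=BusRdX  M[L3]=0
step 26: P0: load  L3  ⟶  MII  (L3)  txn=∅  M[L3]=0
step 27: P0: store L2 := 4  ⟶  MII  (L2)  txn=BusUpgr+Flush  M[L2]=32
step 28: P1: store L0 := 27  ⟶  IMI  (L0)  txn=BusRdX+Flush  M[L0]=90
step 29: P0: load  L0  ⟶  SOI  (L0)  txn=BusRd  M[L0]=90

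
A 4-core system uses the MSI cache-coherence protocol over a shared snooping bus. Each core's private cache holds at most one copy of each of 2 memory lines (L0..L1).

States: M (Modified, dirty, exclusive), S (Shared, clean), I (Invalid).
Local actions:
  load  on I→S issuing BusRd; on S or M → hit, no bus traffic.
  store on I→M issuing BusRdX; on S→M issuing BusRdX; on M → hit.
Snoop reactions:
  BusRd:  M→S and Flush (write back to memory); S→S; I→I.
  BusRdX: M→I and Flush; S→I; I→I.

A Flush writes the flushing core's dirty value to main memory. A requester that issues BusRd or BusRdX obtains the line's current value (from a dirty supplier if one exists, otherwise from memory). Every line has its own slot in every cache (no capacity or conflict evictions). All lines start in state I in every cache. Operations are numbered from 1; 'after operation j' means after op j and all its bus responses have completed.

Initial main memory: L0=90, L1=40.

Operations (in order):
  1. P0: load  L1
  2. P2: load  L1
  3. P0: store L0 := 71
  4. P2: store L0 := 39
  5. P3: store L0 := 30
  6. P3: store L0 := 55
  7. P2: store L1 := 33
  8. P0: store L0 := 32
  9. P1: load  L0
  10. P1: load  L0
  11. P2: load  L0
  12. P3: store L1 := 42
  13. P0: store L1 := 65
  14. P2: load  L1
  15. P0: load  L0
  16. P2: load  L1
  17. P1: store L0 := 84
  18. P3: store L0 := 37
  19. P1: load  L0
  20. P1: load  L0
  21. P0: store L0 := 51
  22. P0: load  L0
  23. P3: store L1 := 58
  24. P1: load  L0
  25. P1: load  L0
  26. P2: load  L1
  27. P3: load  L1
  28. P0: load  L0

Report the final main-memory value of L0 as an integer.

[1] P0: load  L1 | P0:S(40), P1:I, P2:I, P3:I | bus: BusRd
[2] P2: load  L1 | P0:S(40), P1:I, P2:S(40), P3:I | bus: BusRd
[3] P0: store L0 := 71 | P0:M(71), P1:I, P2:I, P3:I | bus: BusRdX
[4] P2: store L0 := 39 | P0:I, P1:I, P2:M(39), P3:I | bus: BusRdX,Flush
[5] P3: store L0 := 30 | P0:I, P1:I, P2:I, P3:M(30) | bus: BusRdX,Flush
[6] P3: store L0 := 55 | P0:I, P1:I, P2:I, P3:M(55) | bus: none
[7] P2: store L1 := 33 | P0:I, P1:I, P2:M(33), P3:I | bus: BusRdX
[8] P0: store L0 := 32 | P0:M(32), P1:I, P2:I, P3:I | bus: BusRdX,Flush
[9] P1: load  L0 | P0:S(32), P1:S(32), P2:I, P3:I | bus: BusRd,Flush
[10] P1: load  L0 | P0:S(32), P1:S(32), P2:I, P3:I | bus: none
[11] P2: load  L0 | P0:S(32), P1:S(32), P2:S(32), P3:I | bus: BusRd
[12] P3: store L1 := 42 | P0:I, P1:I, P2:I, P3:M(42) | bus: BusRdX,Flush
[13] P0: store L1 := 65 | P0:M(65), P1:I, P2:I, P3:I | bus: BusRdX,Flush
[14] P2: load  L1 | P0:S(65), P1:I, P2:S(65), P3:I | bus: BusRd,Flush
[15] P0: load  L0 | P0:S(32), P1:S(32), P2:S(32), P3:I | bus: none
[16] P2: load  L1 | P0:S(65), P1:I, P2:S(65), P3:I | bus: none
[17] P1: store L0 := 84 | P0:I, P1:M(84), P2:I, P3:I | bus: BusRdX
[18] P3: store L0 := 37 | P0:I, P1:I, P2:I, P3:M(37) | bus: BusRdX,Flush
[19] P1: load  L0 | P0:I, P1:S(37), P2:I, P3:S(37) | bus: BusRd,Flush
[20] P1: load  L0 | P0:I, P1:S(37), P2:I, P3:S(37) | bus: none
[21] P0: store L0 := 51 | P0:M(51), P1:I, P2:I, P3:I | bus: BusRdX
[22] P0: load  L0 | P0:M(51), P1:I, P2:I, P3:I | bus: none
[23] P3: store L1 := 58 | P0:I, P1:I, P2:I, P3:M(58) | bus: BusRdX
[24] P1: load  L0 | P0:S(51), P1:S(51), P2:I, P3:I | bus: BusRd,Flush
[25] P1: load  L0 | P0:S(51), P1:S(51), P2:I, P3:I | bus: none
[26] P2: load  L1 | P0:I, P1:I, P2:S(58), P3:S(58) | bus: BusRd,Flush
[27] P3: load  L1 | P0:I, P1:I, P2:S(58), P3:S(58) | bus: none
[28] P0: load  L0 | P0:S(51), P1:S(51), P2:I, P3:I | bus: none

memory[L0] = 51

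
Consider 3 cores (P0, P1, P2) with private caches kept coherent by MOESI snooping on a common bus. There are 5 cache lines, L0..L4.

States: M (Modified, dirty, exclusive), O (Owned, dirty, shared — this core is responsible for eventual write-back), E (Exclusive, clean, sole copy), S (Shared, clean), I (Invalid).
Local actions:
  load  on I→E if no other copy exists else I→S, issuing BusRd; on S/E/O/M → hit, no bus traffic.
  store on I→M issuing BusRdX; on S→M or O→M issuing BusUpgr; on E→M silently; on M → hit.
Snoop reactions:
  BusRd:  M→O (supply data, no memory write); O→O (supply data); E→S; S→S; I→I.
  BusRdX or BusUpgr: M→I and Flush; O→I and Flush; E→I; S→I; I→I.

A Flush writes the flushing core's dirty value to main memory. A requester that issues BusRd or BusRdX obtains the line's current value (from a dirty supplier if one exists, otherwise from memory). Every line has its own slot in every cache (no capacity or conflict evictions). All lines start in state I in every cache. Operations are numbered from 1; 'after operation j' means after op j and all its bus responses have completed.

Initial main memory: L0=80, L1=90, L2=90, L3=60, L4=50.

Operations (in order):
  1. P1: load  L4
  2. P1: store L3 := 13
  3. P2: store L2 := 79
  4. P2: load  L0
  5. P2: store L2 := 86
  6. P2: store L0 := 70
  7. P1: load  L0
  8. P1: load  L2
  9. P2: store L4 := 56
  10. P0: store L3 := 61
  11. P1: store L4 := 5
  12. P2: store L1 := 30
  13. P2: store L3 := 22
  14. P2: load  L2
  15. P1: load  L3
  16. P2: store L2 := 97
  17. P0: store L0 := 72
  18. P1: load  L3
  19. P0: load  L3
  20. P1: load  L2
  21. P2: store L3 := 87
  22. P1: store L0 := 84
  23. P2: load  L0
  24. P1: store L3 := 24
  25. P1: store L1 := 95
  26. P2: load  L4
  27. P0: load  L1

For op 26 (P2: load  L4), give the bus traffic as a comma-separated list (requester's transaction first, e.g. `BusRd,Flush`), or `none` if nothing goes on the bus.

bus = BusRd

  op1 P1: load  L4 → I/E/I on L4; bus BusRd; mem=50
  op2 P1: store L3 := 13 → I/M/I on L3; bus BusRdX; mem=60
  op3 P2: store L2 := 79 → I/I/M on L2; bus BusRdX; mem=90
  op4 P2: load  L0 → I/I/E on L0; bus BusRd; mem=80
  op5 P2: store L2 := 86 → I/I/M on L2; bus (none); mem=90
  op6 P2: store L0 := 70 → I/I/M on L0; bus (none); mem=80
  op7 P1: load  L0 → I/S/O on L0; bus BusRd; mem=80
  op8 P1: load  L2 → I/S/O on L2; bus BusRd; mem=90
  op9 P2: store L4 := 56 → I/I/M on L4; bus BusRdX; mem=50
  op10 P0: store L3 := 61 → M/I/I on L3; bus BusRdX Flush; mem=13
  op11 P1: store L4 := 5 → I/M/I on L4; bus BusRdX Flush; mem=56
  op12 P2: store L1 := 30 → I/I/M on L1; bus BusRdX; mem=90
  op13 P2: store L3 := 22 → I/I/M on L3; bus BusRdX Flush; mem=61
  op14 P2: load  L2 → I/S/O on L2; bus (none); mem=90
  op15 P1: load  L3 → I/S/O on L3; bus BusRd; mem=61
  op16 P2: store L2 := 97 → I/I/M on L2; bus BusUpgr; mem=90
  op17 P0: store L0 := 72 → M/I/I on L0; bus BusRdX Flush; mem=70
  op18 P1: load  L3 → I/S/O on L3; bus (none); mem=61
  op19 P0: load  L3 → S/S/O on L3; bus BusRd; mem=61
  op20 P1: load  L2 → I/S/O on L2; bus BusRd; mem=90
  op21 P2: store L3 := 87 → I/I/M on L3; bus BusUpgr; mem=61
  op22 P1: store L0 := 84 → I/M/I on L0; bus BusRdX Flush; mem=72
  op23 P2: load  L0 → I/O/S on L0; bus BusRd; mem=72
  op24 P1: store L3 := 24 → I/M/I on L3; bus BusRdX Flush; mem=87
  op25 P1: store L1 := 95 → I/M/I on L1; bus BusRdX Flush; mem=30
  op26 P2: load  L4 → I/O/S on L4; bus BusRd; mem=56
  op27 P0: load  L1 → S/O/I on L1; bus BusRd; mem=30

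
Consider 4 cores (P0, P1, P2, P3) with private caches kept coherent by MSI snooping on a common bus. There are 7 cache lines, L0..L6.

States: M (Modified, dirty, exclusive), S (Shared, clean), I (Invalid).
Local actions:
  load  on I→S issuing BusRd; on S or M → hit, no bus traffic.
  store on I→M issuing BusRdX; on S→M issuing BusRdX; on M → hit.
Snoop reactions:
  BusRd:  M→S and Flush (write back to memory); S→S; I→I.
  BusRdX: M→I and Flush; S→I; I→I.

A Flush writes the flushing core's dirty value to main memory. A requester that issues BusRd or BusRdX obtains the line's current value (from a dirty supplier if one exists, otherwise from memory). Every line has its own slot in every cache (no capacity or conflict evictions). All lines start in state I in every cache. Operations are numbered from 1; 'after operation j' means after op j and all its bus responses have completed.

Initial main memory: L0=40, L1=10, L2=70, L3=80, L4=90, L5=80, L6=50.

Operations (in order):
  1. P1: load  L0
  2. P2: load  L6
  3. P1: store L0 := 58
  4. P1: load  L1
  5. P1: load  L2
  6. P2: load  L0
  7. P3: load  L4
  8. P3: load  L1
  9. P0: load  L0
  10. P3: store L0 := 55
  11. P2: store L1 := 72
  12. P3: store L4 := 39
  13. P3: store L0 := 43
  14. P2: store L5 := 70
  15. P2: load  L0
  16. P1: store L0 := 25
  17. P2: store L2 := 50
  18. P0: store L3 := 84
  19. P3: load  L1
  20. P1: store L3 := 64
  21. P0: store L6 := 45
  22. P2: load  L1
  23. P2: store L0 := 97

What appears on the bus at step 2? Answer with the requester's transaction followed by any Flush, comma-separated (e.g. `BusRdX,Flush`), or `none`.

1. P1: load  L0  bus=[BusRd]  L0: P0=I P1=S P2=I P3=I  mem[L0]=40
2. P2: load  L6  bus=[BusRd]  L6: P0=I P1=I P2=S P3=I  mem[L6]=50
3. P1: store L0 := 58  bus=[BusRdX]  L0: P0=I P1=M P2=I P3=I  mem[L0]=40
4. P1: load  L1  bus=[BusRd]  L1: P0=I P1=S P2=I P3=I  mem[L1]=10
5. P1: load  L2  bus=[BusRd]  L2: P0=I P1=S P2=I P3=I  mem[L2]=70
6. P2: load  L0  bus=[BusRd,Flush]  L0: P0=I P1=S P2=S P3=I  mem[L0]=58
7. P3: load  L4  bus=[BusRd]  L4: P0=I P1=I P2=I P3=S  mem[L4]=90
8. P3: load  L1  bus=[BusRd]  L1: P0=I P1=S P2=I P3=S  mem[L1]=10
9. P0: load  L0  bus=[BusRd]  L0: P0=S P1=S P2=S P3=I  mem[L0]=58
10. P3: store L0 := 55  bus=[BusRdX]  L0: P0=I P1=I P2=I P3=M  mem[L0]=58
11. P2: store L1 := 72  bus=[BusRdX]  L1: P0=I P1=I P2=M P3=I  mem[L1]=10
12. P3: store L4 := 39  bus=[BusRdX]  L4: P0=I P1=I P2=I P3=M  mem[L4]=90
13. P3: store L0 := 43  bus=[-]  L0: P0=I P1=I P2=I P3=M  mem[L0]=58
14. P2: store L5 := 70  bus=[BusRdX]  L5: P0=I P1=I P2=M P3=I  mem[L5]=80
15. P2: load  L0  bus=[BusRd,Flush]  L0: P0=I P1=I P2=S P3=S  mem[L0]=43
16. P1: store L0 := 25  bus=[BusRdX]  L0: P0=I P1=M P2=I P3=I  mem[L0]=43
17. P2: store L2 := 50  bus=[BusRdX]  L2: P0=I P1=I P2=M P3=I  mem[L2]=70
18. P0: store L3 := 84  bus=[BusRdX]  L3: P0=M P1=I P2=I P3=I  mem[L3]=80
19. P3: load  L1  bus=[BusRd,Flush]  L1: P0=I P1=I P2=S P3=S  mem[L1]=72
20. P1: store L3 := 64  bus=[BusRdX,Flush]  L3: P0=I P1=M P2=I P3=I  mem[L3]=84
21. P0: store L6 := 45  bus=[BusRdX]  L6: P0=M P1=I P2=I P3=I  mem[L6]=50
22. P2: load  L1  bus=[-]  L1: P0=I P1=I P2=S P3=S  mem[L1]=72
23. P2: store L0 := 97  bus=[BusRdX,Flush]  L0: P0=I P1=I P2=M P3=I  mem[L0]=25

bus = BusRd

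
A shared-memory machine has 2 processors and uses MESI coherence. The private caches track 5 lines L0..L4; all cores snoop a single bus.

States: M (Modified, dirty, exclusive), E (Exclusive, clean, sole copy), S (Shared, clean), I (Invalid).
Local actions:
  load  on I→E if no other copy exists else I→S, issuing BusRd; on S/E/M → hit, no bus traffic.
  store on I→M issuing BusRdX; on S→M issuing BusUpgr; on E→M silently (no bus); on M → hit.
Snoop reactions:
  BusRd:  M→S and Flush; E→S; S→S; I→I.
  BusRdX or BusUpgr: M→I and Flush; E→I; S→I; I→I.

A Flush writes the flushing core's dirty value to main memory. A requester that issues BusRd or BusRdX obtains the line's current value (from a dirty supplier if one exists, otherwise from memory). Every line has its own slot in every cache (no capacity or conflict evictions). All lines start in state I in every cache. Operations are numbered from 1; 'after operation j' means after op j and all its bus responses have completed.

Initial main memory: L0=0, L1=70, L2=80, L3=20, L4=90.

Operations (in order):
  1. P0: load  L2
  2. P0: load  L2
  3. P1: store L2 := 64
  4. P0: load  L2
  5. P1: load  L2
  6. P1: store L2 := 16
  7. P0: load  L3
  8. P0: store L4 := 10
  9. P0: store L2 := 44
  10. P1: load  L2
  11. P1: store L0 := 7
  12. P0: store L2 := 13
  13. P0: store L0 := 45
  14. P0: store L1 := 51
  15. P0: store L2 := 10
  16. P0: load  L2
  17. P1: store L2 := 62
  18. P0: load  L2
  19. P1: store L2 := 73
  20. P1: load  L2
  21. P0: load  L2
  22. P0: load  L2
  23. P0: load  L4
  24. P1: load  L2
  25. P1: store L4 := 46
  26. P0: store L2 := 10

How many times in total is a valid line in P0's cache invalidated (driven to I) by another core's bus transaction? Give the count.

  op1 P0: load  L2 → E/I on L2; bus BusRd; mem=80
  op2 P0: load  L2 → E/I on L2; bus (none); mem=80
  op3 P1: store L2 := 64 → I/M on L2; bus BusRdX; mem=80
  op4 P0: load  L2 → S/S on L2; bus BusRd Flush; mem=64
  op5 P1: load  L2 → S/S on L2; bus (none); mem=64
  op6 P1: store L2 := 16 → I/M on L2; bus BusUpgr; mem=64
  op7 P0: load  L3 → E/I on L3; bus BusRd; mem=20
  op8 P0: store L4 := 10 → M/I on L4; bus BusRdX; mem=90
  op9 P0: store L2 := 44 → M/I on L2; bus BusRdX Flush; mem=16
  op10 P1: load  L2 → S/S on L2; bus BusRd Flush; mem=44
  op11 P1: store L0 := 7 → I/M on L0; bus BusRdX; mem=0
  op12 P0: store L2 := 13 → M/I on L2; bus BusUpgr; mem=44
  op13 P0: store L0 := 45 → M/I on L0; bus BusRdX Flush; mem=7
  op14 P0: store L1 := 51 → M/I on L1; bus BusRdX; mem=70
  op15 P0: store L2 := 10 → M/I on L2; bus (none); mem=44
  op16 P0: load  L2 → M/I on L2; bus (none); mem=44
  op17 P1: store L2 := 62 → I/M on L2; bus BusRdX Flush; mem=10
  op18 P0: load  L2 → S/S on L2; bus BusRd Flush; mem=62
  op19 P1: store L2 := 73 → I/M on L2; bus BusUpgr; mem=62
  op20 P1: load  L2 → I/M on L2; bus (none); mem=62
  op21 P0: load  L2 → S/S on L2; bus BusRd Flush; mem=73
  op22 P0: load  L2 → S/S on L2; bus (none); mem=73
  op23 P0: load  L4 → M/I on L4; bus (none); mem=90
  op24 P1: load  L2 → S/S on L2; bus (none); mem=73
  op25 P1: store L4 := 46 → I/M on L4; bus BusRdX Flush; mem=10
  op26 P0: store L2 := 10 → M/I on L2; bus BusUpgr; mem=73

invalidations = 5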